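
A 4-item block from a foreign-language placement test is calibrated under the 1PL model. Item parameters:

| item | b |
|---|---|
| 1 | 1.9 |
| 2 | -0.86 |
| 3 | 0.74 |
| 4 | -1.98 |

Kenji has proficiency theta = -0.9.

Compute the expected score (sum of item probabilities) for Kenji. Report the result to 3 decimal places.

P(theta) = 1 / (1 + exp(−(theta − b)))
P_1 = 1/(1+e^{2.8000}) = 0.0573
P_2 = 1/(1+e^{0.0400}) = 0.4900
P_3 = 1/(1+e^{1.6400}) = 0.1625
P_4 = 1/(1+e^{-1.0800}) = 0.7465
E[score] = 0.0573 + 0.4900 + 0.1625 + 0.7465 = 1.4563

1.456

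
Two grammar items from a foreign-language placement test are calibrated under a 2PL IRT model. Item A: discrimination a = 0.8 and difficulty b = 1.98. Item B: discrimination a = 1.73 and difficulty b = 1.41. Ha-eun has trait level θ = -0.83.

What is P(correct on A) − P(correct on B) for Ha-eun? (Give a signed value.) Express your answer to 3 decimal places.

P(θ) = 1 / (1 + exp(−a(θ − b)))
P_A = 0.0955
P_B = 0.0203
P_A − P_B = 0.0752

0.075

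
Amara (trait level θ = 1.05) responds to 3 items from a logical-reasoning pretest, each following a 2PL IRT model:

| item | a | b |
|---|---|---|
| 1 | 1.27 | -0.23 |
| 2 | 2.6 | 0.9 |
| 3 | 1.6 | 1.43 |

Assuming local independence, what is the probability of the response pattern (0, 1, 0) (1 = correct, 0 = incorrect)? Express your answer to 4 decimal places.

P(θ) = 1 / (1 + exp(−a(θ − b)))
P_1 = 1/(1+e^{-1.6256}) = 0.8356
P_2 = 1/(1+e^{-0.3900}) = 0.5963
P_3 = 1/(1+e^{0.6080}) = 0.3525
L = (1−P_1) × P_2 × (1−P_3) = 0.1644 × 0.5963 × 0.6475 = 0.06349

0.0635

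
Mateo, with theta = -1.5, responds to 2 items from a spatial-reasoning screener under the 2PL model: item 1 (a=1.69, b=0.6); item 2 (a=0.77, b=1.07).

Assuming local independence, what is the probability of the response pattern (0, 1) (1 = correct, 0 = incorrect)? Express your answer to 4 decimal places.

0.1180

P(theta) = 1 / (1 + exp(−a(theta − b)))
P_1 = 1/(1+e^{3.5490}) = 0.0279
P_2 = 1/(1+e^{1.9789}) = 0.1214
L = (1−P_1) × P_2 = 0.9721 × 0.1214 = 0.11804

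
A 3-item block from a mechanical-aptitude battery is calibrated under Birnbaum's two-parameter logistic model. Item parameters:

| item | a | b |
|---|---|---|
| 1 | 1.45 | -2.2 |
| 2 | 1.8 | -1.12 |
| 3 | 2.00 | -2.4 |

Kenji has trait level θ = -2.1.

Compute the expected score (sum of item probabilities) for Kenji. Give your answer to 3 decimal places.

P(θ) = 1 / (1 + exp(−a(θ − b)))
P_1 = 1/(1+e^{-0.1450}) = 0.5362
P_2 = 1/(1+e^{1.7640}) = 0.1463
P_3 = 1/(1+e^{-0.6000}) = 0.6457
E[score] = 0.5362 + 0.1463 + 0.6457 = 1.3281

1.328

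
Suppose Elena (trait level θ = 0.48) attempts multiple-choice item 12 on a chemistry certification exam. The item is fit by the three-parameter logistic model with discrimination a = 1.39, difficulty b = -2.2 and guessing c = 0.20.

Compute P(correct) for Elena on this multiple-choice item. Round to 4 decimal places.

0.9812

P(θ) = c + (1 − c) · 1 / (1 + exp(−a(θ − b)))
Exponent: 1.39 × (0.48 − (-2.2)) = 3.7252
1/(1 + e^{-3.7252}) = 0.9765
P = 0.20 + 0.80 × 0.9765 = 0.9812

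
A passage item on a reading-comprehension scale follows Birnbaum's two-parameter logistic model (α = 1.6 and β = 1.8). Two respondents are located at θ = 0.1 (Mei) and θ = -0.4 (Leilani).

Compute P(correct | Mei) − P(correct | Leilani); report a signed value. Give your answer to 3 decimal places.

P(θ) = 1 / (1 + exp(−α(θ − β)))
P(Mei) = 0.0618  [exponent -2.7200]
P(Leilani) = 0.0287  [exponent -3.5200]
Difference = 0.0618 − 0.0287 = 0.0331

0.033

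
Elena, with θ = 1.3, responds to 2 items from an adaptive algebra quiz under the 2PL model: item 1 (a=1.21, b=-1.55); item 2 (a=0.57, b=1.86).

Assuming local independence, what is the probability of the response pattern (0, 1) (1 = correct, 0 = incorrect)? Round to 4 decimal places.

P(θ) = 1 / (1 + exp(−a(θ − b)))
P_1 = 1/(1+e^{-3.4485}) = 0.9692
P_2 = 1/(1+e^{0.3192}) = 0.4209
L = (1−P_1) × P_2 = 0.0308 × 0.4209 = 0.01297

0.0130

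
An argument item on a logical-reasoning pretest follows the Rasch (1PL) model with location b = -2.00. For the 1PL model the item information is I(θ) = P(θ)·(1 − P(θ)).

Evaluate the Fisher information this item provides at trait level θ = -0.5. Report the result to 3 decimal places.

P = 1/(1+e^{-1.5000}) = 0.8176
P(1−P) = 0.8176 × 0.1824 = 0.1491
I = P(1−P) = 0.14915

0.149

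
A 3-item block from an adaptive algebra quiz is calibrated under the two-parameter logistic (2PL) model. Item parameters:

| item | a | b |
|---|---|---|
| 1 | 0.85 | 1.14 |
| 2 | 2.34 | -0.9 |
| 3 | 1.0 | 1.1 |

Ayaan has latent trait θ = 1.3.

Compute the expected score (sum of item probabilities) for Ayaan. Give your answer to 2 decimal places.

P(θ) = 1 / (1 + exp(−a(θ − b)))
P_1 = 1/(1+e^{-0.1360}) = 0.5339
P_2 = 1/(1+e^{-5.1480}) = 0.9942
P_3 = 1/(1+e^{-0.2000}) = 0.5498
E[score] = 0.5339 + 0.9942 + 0.5498 = 2.0780

2.08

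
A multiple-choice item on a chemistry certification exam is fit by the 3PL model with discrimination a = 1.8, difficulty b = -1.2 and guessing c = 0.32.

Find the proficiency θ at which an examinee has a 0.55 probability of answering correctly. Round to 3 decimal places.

-1.573

P(θ) = c + (1 − c) · 1 / (1 + exp(−a(θ − b)))
Remove guessing floor: (0.55 − 0.32)/(1 − 0.32) = 0.3382
logit = ln(0.3382/0.6618) = -0.6712
θ = b + logit/(a) = -1.2 + (-0.6712)/1.8000 = -1.5729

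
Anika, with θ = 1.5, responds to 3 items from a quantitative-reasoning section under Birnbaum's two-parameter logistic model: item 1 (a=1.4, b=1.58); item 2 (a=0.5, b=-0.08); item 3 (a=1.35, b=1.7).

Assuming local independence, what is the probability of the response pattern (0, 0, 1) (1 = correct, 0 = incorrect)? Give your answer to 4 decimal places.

P(θ) = 1 / (1 + exp(−a(θ − b)))
P_1 = 1/(1+e^{0.1120}) = 0.4720
P_2 = 1/(1+e^{-0.7900}) = 0.6878
P_3 = 1/(1+e^{0.2700}) = 0.4329
L = (1−P_1) × (1−P_2) × P_3 = 0.5280 × 0.3122 × 0.4329 = 0.07135

0.0713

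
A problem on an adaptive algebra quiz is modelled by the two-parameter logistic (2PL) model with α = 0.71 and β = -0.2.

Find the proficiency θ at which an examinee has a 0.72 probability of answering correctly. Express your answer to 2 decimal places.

P(θ) = 1 / (1 + exp(−α(θ − β)))
logit = ln(0.7200/0.2800) = 0.9445
θ = β + logit/(α) = -0.2 + 0.9445/0.7100 = 1.1302

1.13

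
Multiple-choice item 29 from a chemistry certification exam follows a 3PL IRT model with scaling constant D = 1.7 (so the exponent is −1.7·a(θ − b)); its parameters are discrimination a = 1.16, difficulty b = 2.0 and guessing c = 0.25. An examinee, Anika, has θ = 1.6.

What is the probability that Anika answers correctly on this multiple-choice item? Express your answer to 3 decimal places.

P(θ) = c + (1 − c) · 1 / (1 + exp(−D·a(θ − b)))
Exponent: 1.7 × 1.16 × (1.6 − 2.0) = -0.7888
1/(1 + e^{0.7888}) = 0.3124
P = 0.25 + 0.75 × 0.3124 = 0.4843

0.484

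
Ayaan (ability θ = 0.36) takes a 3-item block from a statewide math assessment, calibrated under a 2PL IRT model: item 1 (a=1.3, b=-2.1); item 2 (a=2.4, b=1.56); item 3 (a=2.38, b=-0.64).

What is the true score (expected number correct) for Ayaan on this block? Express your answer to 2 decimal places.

P(θ) = 1 / (1 + exp(−a(θ − b)))
P_1 = 1/(1+e^{-3.1980}) = 0.9608
P_2 = 1/(1+e^{2.8800}) = 0.0532
P_3 = 1/(1+e^{-2.3800}) = 0.9153
E[score] = 0.9608 + 0.0532 + 0.9153 = 1.9292

1.93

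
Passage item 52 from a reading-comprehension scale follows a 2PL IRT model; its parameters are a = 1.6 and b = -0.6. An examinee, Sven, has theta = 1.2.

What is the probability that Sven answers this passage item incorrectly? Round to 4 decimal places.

P(theta) = 1 / (1 + exp(−a(theta − b)))
Exponent: 1.6 × (1.2 − (-0.6)) = 2.8800
1/(1 + e^{-2.8800}) = 0.9468
P(incorrect) = 1 − 0.9468 = 0.0532

0.0532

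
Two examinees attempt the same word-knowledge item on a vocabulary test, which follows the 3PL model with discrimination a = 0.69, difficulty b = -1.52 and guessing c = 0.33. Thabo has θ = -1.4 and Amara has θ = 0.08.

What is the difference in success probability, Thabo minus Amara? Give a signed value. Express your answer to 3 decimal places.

-0.154

P(θ) = c + (1 − c) · 1 / (1 + exp(−a(θ − b)))
P(Thabo) = 0.6789  [exponent 0.0828]
P(Amara) = 0.8332  [exponent 1.1040]
Difference = 0.6789 − 0.8332 = -0.1543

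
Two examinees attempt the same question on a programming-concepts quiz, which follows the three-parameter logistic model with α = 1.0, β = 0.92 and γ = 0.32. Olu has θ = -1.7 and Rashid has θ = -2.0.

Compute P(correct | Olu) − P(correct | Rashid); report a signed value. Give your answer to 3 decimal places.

P(θ) = γ + (1 − γ) · 1 / (1 + exp(−α(θ − β)))
P(Olu) = 0.3661  [exponent -2.6200]
P(Rashid) = 0.3548  [exponent -2.9200]
Difference = 0.3661 − 0.3548 = 0.0113

0.011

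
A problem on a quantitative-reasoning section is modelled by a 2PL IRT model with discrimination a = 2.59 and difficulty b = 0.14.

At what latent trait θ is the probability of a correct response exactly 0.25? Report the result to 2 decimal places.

P(θ) = 1 / (1 + exp(−a(θ − b)))
logit = ln(0.2500/0.7500) = -1.0986
θ = b + logit/(a) = 0.14 + (-1.0986)/2.5900 = -0.2842

-0.28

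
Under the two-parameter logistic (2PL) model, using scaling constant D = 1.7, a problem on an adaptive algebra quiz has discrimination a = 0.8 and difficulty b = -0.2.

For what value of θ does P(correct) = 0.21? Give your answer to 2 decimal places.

P(θ) = 1 / (1 + exp(−D·a(θ − b)))
logit = ln(0.2100/0.7900) = -1.3249
θ = b + logit/(1.7·a) = -0.2 + (-1.3249)/1.3600 = -1.1742

-1.17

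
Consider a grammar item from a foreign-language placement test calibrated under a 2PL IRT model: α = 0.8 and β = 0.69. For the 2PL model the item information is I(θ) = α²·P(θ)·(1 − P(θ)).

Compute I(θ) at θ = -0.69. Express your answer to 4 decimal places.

0.1197

P = 1/(1+e^{1.1040}) = 0.2490
P(1−P) = 0.2490 × 0.7510 = 0.1870
I = α² × P(1−P) = 0.8² × 0.1870 = 0.11968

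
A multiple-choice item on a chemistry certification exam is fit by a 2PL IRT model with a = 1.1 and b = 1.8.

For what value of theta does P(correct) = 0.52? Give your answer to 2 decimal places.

P(theta) = 1 / (1 + exp(−a(theta − b)))
logit = ln(0.5200/0.4800) = 0.0800
theta = b + logit/(a) = 1.8 + 0.0800/1.1000 = 1.8728

1.87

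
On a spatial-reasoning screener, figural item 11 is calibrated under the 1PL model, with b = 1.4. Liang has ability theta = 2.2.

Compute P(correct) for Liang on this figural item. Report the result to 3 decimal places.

0.690

P(theta) = 1 / (1 + exp(−(theta − b)))
Exponent: (2.2 − 1.4) = 0.8000
1/(1 + e^{-0.8000}) = 0.6900
P = 0.6900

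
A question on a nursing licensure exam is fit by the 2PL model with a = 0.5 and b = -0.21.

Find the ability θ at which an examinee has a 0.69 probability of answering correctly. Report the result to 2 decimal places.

P(θ) = 1 / (1 + exp(−a(θ − b)))
logit = ln(0.6900/0.3100) = 0.8001
θ = b + logit/(a) = -0.21 + 0.8001/0.5000 = 1.3902

1.39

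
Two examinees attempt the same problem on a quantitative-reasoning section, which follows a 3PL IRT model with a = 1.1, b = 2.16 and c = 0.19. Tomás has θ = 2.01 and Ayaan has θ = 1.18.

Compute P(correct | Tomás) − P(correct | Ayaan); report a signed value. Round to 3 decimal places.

0.166

P(θ) = c + (1 − c) · 1 / (1 + exp(−a(θ − b)))
P(Tomás) = 0.5617  [exponent -0.1650]
P(Ayaan) = 0.3956  [exponent -1.0780]
Difference = 0.5617 − 0.3956 = 0.1660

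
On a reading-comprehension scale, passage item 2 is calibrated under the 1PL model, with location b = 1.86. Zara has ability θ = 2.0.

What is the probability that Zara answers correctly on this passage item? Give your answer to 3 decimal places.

0.535

P(θ) = 1 / (1 + exp(−(θ − b)))
Exponent: (2.0 − 1.86) = 0.1400
1/(1 + e^{-0.1400}) = 0.5349
P = 0.5349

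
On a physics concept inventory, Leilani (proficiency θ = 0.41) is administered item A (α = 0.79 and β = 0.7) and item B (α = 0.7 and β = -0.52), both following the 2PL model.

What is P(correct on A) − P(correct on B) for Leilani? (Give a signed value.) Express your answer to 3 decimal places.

-0.214

P(θ) = 1 / (1 + exp(−α(θ − β)))
P_A = 0.4430
P_B = 0.6572
P_A − P_B = -0.2143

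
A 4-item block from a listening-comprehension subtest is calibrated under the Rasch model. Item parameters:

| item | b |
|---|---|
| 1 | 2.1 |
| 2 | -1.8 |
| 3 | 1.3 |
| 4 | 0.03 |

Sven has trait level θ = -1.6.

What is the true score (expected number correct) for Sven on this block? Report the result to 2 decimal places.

0.79

P(θ) = 1 / (1 + exp(−(θ − b)))
P_1 = 1/(1+e^{3.7000}) = 0.0241
P_2 = 1/(1+e^{-0.2000}) = 0.5498
P_3 = 1/(1+e^{2.9000}) = 0.0522
P_4 = 1/(1+e^{1.6300}) = 0.1638
E[score] = 0.0241 + 0.5498 + 0.0522 + 0.1638 = 0.7899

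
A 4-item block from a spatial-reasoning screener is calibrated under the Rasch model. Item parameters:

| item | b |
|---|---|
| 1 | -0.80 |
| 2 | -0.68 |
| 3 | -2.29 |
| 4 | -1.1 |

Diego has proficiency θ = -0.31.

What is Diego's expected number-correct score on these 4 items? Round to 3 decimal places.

2.778

P(θ) = 1 / (1 + exp(−(θ − b)))
P_1 = 1/(1+e^{-0.4900}) = 0.6201
P_2 = 1/(1+e^{-0.3700}) = 0.5915
P_3 = 1/(1+e^{-1.9800}) = 0.8787
P_4 = 1/(1+e^{-0.7900}) = 0.6878
E[score] = 0.6201 + 0.5915 + 0.8787 + 0.6878 = 2.7781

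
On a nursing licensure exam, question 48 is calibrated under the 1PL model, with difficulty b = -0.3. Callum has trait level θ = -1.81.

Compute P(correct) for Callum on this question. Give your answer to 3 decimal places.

0.181

P(θ) = 1 / (1 + exp(−(θ − b)))
Exponent: (-1.81 − (-0.3)) = -1.5100
1/(1 + e^{1.5100}) = 0.1809
P = 0.1809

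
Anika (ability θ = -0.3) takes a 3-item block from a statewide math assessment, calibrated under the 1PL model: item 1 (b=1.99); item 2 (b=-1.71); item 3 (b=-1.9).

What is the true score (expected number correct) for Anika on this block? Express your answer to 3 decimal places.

1.728

P(θ) = 1 / (1 + exp(−(θ − b)))
P_1 = 1/(1+e^{2.2900}) = 0.0920
P_2 = 1/(1+e^{-1.4100}) = 0.8038
P_3 = 1/(1+e^{-1.6000}) = 0.8320
E[score] = 0.0920 + 0.8038 + 0.8320 = 1.7277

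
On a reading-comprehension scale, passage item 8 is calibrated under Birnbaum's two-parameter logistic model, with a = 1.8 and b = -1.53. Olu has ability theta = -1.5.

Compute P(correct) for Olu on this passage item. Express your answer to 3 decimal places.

P(theta) = 1 / (1 + exp(−a(theta − b)))
Exponent: 1.8 × (-1.5 − (-1.53)) = 0.0540
1/(1 + e^{-0.0540}) = 0.5135

0.513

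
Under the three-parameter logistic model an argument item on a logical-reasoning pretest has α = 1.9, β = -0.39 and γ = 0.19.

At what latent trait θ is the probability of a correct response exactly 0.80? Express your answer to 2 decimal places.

P(θ) = γ + (1 − γ) · 1 / (1 + exp(−α(θ − β)))
Remove guessing floor: (0.80 − 0.19)/(1 − 0.19) = 0.7531
logit = ln(0.7531/0.2469) = 1.1151
θ = β + logit/(α) = -0.39 + 1.1151/1.9000 = 0.1969

0.20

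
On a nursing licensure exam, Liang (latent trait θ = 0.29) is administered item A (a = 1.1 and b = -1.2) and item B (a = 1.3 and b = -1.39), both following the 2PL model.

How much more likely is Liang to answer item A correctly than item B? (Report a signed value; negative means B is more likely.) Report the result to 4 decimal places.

-0.0614

P(θ) = 1 / (1 + exp(−a(θ − b)))
P_A = 0.8374
P_B = 0.8988
P_A − P_B = -0.0614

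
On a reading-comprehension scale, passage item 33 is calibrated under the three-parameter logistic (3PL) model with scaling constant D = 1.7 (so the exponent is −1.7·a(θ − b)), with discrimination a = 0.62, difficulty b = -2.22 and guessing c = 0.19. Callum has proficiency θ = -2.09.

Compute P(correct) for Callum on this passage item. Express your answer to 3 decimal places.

P(θ) = c + (1 − c) · 1 / (1 + exp(−D·a(θ − b)))
Exponent: 1.7 × 0.62 × (-2.09 − (-2.22)) = 0.1370
1/(1 + e^{-0.1370}) = 0.5342
P = 0.19 + 0.81 × 0.5342 = 0.6227

0.623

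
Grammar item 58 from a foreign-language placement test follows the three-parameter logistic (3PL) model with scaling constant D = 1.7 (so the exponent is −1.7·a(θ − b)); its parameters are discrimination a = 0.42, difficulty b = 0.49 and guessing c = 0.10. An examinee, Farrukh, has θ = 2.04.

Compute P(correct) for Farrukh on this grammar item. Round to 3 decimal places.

P(θ) = c + (1 − c) · 1 / (1 + exp(−D·a(θ − b)))
Exponent: 1.7 × 0.42 × (2.04 − 0.49) = 1.1067
1/(1 + e^{-1.1067}) = 0.7515
P = 0.10 + 0.90 × 0.7515 = 0.7764

0.776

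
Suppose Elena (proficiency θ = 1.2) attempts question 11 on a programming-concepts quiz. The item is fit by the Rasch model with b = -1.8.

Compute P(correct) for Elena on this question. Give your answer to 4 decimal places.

0.9526

P(θ) = 1 / (1 + exp(−(θ − b)))
Exponent: (1.2 − (-1.8)) = 3.0000
1/(1 + e^{-3.0000}) = 0.9526
P = 0.9526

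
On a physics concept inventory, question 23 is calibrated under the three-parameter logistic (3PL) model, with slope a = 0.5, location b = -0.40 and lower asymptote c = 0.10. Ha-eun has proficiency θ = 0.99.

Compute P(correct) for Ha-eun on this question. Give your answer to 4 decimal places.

P(θ) = c + (1 − c) · 1 / (1 + exp(−a(θ − b)))
Exponent: 0.5 × (0.99 − (-0.40)) = 0.6950
1/(1 + e^{-0.6950}) = 0.6671
P = 0.10 + 0.90 × 0.6671 = 0.7004

0.7004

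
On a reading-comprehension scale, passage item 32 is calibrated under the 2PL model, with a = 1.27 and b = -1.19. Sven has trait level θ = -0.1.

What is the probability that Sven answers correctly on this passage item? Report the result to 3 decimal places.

0.800

P(θ) = 1 / (1 + exp(−a(θ − b)))
Exponent: 1.27 × (-0.1 − (-1.19)) = 1.3843
1/(1 + e^{-1.3843}) = 0.7997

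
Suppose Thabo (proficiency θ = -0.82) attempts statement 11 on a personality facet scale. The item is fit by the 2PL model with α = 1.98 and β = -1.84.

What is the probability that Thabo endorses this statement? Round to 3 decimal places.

0.883

P(θ) = 1 / (1 + exp(−α(θ − β)))
Exponent: 1.98 × (-0.82 − (-1.84)) = 2.0196
1/(1 + e^{-2.0196}) = 0.8828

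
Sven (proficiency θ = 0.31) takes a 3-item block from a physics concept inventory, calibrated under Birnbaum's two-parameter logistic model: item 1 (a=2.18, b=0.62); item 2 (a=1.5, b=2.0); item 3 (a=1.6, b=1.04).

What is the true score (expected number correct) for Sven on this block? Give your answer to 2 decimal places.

0.65

P(θ) = 1 / (1 + exp(−a(θ − b)))
P_1 = 1/(1+e^{0.6758}) = 0.3372
P_2 = 1/(1+e^{2.5350}) = 0.0734
P_3 = 1/(1+e^{1.1680}) = 0.2372
E[score] = 0.3372 + 0.0734 + 0.2372 = 0.6479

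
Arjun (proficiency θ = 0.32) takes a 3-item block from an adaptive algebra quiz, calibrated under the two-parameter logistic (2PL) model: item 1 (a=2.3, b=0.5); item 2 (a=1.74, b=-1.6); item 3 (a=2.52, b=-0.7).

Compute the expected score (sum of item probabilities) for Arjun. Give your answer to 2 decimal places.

P(θ) = 1 / (1 + exp(−a(θ − b)))
P_1 = 1/(1+e^{0.4140}) = 0.3980
P_2 = 1/(1+e^{-3.3408}) = 0.9658
P_3 = 1/(1+e^{-2.5704}) = 0.9289
E[score] = 0.3980 + 0.9658 + 0.9289 = 2.2927

2.29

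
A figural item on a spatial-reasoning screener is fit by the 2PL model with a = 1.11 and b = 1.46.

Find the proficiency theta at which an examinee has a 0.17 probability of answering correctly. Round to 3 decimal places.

P(theta) = 1 / (1 + exp(−a(theta − b)))
logit = ln(0.1700/0.8300) = -1.5856
theta = b + logit/(a) = 1.46 + (-1.5856)/1.1100 = 0.0315

0.032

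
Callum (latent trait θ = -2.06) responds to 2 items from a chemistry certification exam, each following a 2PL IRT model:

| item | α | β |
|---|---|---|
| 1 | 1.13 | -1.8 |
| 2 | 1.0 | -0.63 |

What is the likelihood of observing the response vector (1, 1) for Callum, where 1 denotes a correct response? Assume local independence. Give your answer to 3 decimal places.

P(θ) = 1 / (1 + exp(−α(θ − β)))
P_1 = 1/(1+e^{0.2938}) = 0.4271
P_2 = 1/(1+e^{1.4300}) = 0.1931
L = P_1 × P_2 = 0.4271 × 0.1931 = 0.08247

0.082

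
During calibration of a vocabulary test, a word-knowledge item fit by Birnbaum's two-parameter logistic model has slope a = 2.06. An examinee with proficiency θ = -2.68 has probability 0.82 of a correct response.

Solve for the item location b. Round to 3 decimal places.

P(θ) = 1 / (1 + exp(−a(θ − b)))
logit(0.82) = ln(0.82/0.18) = 1.5163
b = θ − logit/(a) = -2.68 − 1.5163/2.0600 = -3.4161

-3.416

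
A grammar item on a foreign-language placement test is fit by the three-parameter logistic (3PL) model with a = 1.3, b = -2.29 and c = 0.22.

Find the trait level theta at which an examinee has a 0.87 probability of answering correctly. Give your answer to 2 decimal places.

-1.05

P(theta) = c + (1 − c) · 1 / (1 + exp(−a(theta − b)))
Remove guessing floor: (0.87 − 0.22)/(1 − 0.22) = 0.8333
logit = ln(0.8333/0.1667) = 1.6094
theta = b + logit/(a) = -2.29 + 1.6094/1.3000 = -1.0520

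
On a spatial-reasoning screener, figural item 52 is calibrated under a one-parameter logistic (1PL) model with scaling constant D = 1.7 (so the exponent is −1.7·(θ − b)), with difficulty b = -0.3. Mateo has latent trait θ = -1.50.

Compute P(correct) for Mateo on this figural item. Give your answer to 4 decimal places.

P(θ) = 1 / (1 + exp(−D·(θ − b)))
Exponent: 1.7 × (-1.50 − (-0.3)) = -2.0400
1/(1 + e^{2.0400}) = 0.1151
P = 0.1151

0.1151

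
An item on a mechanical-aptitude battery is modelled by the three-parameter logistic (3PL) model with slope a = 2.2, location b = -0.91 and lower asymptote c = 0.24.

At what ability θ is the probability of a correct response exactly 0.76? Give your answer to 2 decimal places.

-0.56

P(θ) = c + (1 − c) · 1 / (1 + exp(−a(θ − b)))
Remove guessing floor: (0.76 − 0.24)/(1 − 0.24) = 0.6842
logit = ln(0.6842/0.3158) = 0.7732
θ = b + logit/(a) = -0.91 + 0.7732/2.2000 = -0.5586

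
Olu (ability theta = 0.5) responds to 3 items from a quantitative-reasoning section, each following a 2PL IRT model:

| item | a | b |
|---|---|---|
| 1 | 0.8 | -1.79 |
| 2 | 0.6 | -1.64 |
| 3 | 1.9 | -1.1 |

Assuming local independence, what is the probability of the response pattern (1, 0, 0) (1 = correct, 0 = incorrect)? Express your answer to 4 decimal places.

P(theta) = 1 / (1 + exp(−a(theta − b)))
P_1 = 1/(1+e^{-1.8320}) = 0.8620
P_2 = 1/(1+e^{-1.2840}) = 0.7831
P_3 = 1/(1+e^{-3.0400}) = 0.9543
L = P_1 × (1−P_2) × (1−P_3) = 0.8620 × 0.2169 × 0.0457 = 0.00853

0.0085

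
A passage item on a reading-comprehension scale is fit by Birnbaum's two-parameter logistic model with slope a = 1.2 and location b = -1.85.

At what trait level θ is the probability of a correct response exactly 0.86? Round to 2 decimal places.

-0.34

P(θ) = 1 / (1 + exp(−a(θ − b)))
logit = ln(0.8600/0.1400) = 1.8153
θ = b + logit/(a) = -1.85 + 1.8153/1.2000 = -0.3373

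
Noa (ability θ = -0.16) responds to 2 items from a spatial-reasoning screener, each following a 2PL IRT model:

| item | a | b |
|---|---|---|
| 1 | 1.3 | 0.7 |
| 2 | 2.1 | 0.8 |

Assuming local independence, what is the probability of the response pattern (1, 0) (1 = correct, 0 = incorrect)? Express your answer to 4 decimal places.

P(θ) = 1 / (1 + exp(−a(θ − b)))
P_1 = 1/(1+e^{1.1180}) = 0.2464
P_2 = 1/(1+e^{2.0160}) = 0.1175
L = P_1 × (1−P_2) = 0.2464 × 0.8825 = 0.21742

0.2174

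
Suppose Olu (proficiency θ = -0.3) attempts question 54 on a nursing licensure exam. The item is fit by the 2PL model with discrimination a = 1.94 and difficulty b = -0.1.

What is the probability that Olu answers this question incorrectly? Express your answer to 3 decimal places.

P(θ) = 1 / (1 + exp(−a(θ − b)))
Exponent: 1.94 × (-0.3 − (-0.1)) = -0.3880
1/(1 + e^{0.3880}) = 0.4042
P(incorrect) = 1 − 0.4042 = 0.5958

0.596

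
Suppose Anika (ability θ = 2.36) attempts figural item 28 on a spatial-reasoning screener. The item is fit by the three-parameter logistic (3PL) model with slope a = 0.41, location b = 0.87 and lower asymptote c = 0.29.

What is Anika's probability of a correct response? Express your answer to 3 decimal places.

P(θ) = c + (1 − c) · 1 / (1 + exp(−a(θ − b)))
Exponent: 0.41 × (2.36 − 0.87) = 0.6109
1/(1 + e^{-0.6109}) = 0.6481
P = 0.29 + 0.71 × 0.6481 = 0.7502

0.750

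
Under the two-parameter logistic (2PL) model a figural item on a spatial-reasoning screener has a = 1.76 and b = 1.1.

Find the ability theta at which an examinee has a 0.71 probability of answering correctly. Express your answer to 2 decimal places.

1.61

P(theta) = 1 / (1 + exp(−a(theta − b)))
logit = ln(0.7100/0.2900) = 0.8954
theta = b + logit/(a) = 1.1 + 0.8954/1.7600 = 1.6087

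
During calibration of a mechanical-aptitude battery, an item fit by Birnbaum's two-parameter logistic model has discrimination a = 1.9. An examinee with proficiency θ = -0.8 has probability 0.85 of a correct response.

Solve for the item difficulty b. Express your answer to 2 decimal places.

P(θ) = 1 / (1 + exp(−a(θ − b)))
logit(0.85) = ln(0.85/0.15) = 1.7346
b = θ − logit/(a) = -0.8 − 1.7346/1.9000 = -1.7129

-1.71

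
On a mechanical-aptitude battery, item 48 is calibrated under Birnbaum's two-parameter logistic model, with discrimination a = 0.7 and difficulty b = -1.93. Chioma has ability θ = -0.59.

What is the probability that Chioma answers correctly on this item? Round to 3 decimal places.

0.719

P(θ) = 1 / (1 + exp(−a(θ − b)))
Exponent: 0.7 × (-0.59 − (-1.93)) = 0.9380
1/(1 + e^{-0.9380}) = 0.7187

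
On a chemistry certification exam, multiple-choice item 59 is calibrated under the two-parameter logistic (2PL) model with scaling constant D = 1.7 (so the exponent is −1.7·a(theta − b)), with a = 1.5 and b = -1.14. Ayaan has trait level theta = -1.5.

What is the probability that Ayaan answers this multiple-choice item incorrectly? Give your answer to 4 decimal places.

P(theta) = 1 / (1 + exp(−D·a(theta − b)))
Exponent: 1.7 × 1.5 × (-1.5 − (-1.14)) = -0.9180
1/(1 + e^{0.9180}) = 0.2854
P = 0.2854
P(incorrect) = 1 − 0.2854 = 0.7146

0.7146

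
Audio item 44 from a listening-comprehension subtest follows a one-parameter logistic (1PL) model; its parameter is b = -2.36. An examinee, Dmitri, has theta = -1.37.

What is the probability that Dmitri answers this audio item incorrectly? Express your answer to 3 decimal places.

P(theta) = 1 / (1 + exp(−(theta − b)))
Exponent: (-1.37 − (-2.36)) = 0.9900
1/(1 + e^{-0.9900}) = 0.7291
P = 0.7291
P(incorrect) = 1 − 0.7291 = 0.2709

0.271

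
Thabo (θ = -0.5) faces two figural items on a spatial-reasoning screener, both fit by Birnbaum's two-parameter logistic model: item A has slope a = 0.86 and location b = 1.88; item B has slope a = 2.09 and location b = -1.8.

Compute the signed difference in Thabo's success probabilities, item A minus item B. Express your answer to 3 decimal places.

P(θ) = 1 / (1 + exp(−a(θ − b)))
P_A = 0.1144
P_B = 0.9380
P_A − P_B = -0.8236

-0.824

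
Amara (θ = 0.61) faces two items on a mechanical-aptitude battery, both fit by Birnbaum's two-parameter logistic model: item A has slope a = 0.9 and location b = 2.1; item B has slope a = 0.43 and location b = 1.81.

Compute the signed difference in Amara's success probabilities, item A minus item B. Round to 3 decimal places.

P(θ) = 1 / (1 + exp(−a(θ − b)))
P_A = 0.2073
P_B = 0.3738
P_A − P_B = -0.1664

-0.166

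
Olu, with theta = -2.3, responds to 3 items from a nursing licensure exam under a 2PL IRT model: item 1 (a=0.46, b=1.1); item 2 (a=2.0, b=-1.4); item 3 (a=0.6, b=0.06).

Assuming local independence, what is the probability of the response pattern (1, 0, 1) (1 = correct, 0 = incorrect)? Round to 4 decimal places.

P(theta) = 1 / (1 + exp(−a(theta − b)))
P_1 = 1/(1+e^{1.5640}) = 0.1731
P_2 = 1/(1+e^{1.8000}) = 0.1419
P_3 = 1/(1+e^{1.4160}) = 0.1953
L = P_1 × (1−P_2) × P_3 = 0.1731 × 0.8581 × 0.1953 = 0.02900

0.0290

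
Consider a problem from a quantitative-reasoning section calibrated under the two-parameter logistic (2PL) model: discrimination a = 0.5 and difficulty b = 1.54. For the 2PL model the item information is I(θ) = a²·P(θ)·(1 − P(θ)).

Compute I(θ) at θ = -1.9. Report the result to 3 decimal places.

P = 1/(1+e^{1.7200}) = 0.1519
P(1−P) = 0.1519 × 0.8481 = 0.1288
I = a² × P(1−P) = 0.5² × 0.1288 = 0.03220

0.032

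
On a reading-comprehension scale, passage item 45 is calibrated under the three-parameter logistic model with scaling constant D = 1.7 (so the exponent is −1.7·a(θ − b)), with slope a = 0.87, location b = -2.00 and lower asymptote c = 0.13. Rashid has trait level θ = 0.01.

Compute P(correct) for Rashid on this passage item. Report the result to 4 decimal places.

P(θ) = c + (1 − c) · 1 / (1 + exp(−D·a(θ − b)))
Exponent: 1.7 × 0.87 × (0.01 − (-2.00)) = 2.9728
1/(1 + e^{-2.9728}) = 0.9513
P = 0.13 + 0.87 × 0.9513 = 0.9577

0.9577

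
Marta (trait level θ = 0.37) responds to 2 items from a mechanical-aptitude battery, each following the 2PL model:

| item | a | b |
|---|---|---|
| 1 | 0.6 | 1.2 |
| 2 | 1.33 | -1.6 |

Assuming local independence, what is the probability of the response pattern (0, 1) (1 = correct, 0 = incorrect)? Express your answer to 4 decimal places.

P(θ) = 1 / (1 + exp(−a(θ − b)))
P_1 = 1/(1+e^{0.4980}) = 0.3780
P_2 = 1/(1+e^{-2.6201}) = 0.9321
L = (1−P_1) × P_2 = 0.6220 × 0.9321 = 0.57978

0.5798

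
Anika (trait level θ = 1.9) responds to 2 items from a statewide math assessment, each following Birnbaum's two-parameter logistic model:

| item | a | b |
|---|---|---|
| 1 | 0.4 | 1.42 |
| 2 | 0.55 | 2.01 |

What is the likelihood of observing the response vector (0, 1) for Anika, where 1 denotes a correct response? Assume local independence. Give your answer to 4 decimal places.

0.2192

P(θ) = 1 / (1 + exp(−a(θ − b)))
P_1 = 1/(1+e^{-0.1920}) = 0.5479
P_2 = 1/(1+e^{0.0605}) = 0.4849
L = (1−P_1) × P_2 = 0.4521 × 0.4849 = 0.21924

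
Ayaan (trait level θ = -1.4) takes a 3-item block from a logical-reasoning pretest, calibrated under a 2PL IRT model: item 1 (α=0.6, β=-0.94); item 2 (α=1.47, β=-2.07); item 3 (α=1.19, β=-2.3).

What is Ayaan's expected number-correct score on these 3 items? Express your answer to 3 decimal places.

P(θ) = 1 / (1 + exp(−α(θ − β)))
P_1 = 1/(1+e^{0.2760}) = 0.4314
P_2 = 1/(1+e^{-0.9849}) = 0.7281
P_3 = 1/(1+e^{-1.0710}) = 0.7448
E[score] = 0.4314 + 0.7281 + 0.7448 = 1.9043

1.904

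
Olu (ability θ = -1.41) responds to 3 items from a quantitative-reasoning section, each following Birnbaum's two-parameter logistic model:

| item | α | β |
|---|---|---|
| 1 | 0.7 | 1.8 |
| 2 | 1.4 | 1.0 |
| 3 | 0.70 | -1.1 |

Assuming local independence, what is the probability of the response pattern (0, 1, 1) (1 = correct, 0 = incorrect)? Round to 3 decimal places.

0.013

P(θ) = 1 / (1 + exp(−α(θ − β)))
P_1 = 1/(1+e^{2.2470}) = 0.0956
P_2 = 1/(1+e^{3.3740}) = 0.0331
P_3 = 1/(1+e^{0.2170}) = 0.4460
L = (1−P_1) × P_2 × P_3 = 0.9044 × 0.0331 × 0.4460 = 0.01336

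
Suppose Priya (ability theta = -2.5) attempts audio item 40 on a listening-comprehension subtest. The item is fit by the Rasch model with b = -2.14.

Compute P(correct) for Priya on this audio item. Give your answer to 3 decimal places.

0.411

P(theta) = 1 / (1 + exp(−(theta − b)))
Exponent: (-2.5 − (-2.14)) = -0.3600
1/(1 + e^{0.3600}) = 0.4110
P = 0.4110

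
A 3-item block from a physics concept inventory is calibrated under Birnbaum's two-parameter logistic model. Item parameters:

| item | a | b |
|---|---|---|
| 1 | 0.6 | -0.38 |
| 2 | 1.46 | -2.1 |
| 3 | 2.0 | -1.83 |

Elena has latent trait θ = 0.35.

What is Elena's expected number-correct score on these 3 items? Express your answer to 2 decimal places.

P(θ) = 1 / (1 + exp(−a(θ − b)))
P_1 = 1/(1+e^{-0.4380}) = 0.6078
P_2 = 1/(1+e^{-3.5770}) = 0.9728
P_3 = 1/(1+e^{-4.3600}) = 0.9874
E[score] = 0.6078 + 0.9728 + 0.9874 = 2.5680

2.57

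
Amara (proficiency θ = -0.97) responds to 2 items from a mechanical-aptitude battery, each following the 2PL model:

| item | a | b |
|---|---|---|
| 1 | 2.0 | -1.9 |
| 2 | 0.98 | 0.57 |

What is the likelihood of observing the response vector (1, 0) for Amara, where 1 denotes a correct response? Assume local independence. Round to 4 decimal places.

P(θ) = 1 / (1 + exp(−a(θ − b)))
P_1 = 1/(1+e^{-1.8600}) = 0.8653
P_2 = 1/(1+e^{1.5092}) = 0.1811
L = P_1 × (1−P_2) = 0.8653 × 0.8189 = 0.70863

0.7086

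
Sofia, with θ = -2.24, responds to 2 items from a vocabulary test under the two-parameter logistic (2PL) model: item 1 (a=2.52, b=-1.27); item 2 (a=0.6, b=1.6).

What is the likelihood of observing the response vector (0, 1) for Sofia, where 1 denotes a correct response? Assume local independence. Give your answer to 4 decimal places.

0.0835

P(θ) = 1 / (1 + exp(−a(θ − b)))
P_1 = 1/(1+e^{2.4444}) = 0.0798
P_2 = 1/(1+e^{2.3040}) = 0.0908
L = (1−P_1) × P_2 = 0.9202 × 0.0908 = 0.08354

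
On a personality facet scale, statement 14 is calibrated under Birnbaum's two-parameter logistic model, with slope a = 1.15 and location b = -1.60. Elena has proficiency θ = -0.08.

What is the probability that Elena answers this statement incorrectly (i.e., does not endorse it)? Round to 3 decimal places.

0.148

P(θ) = 1 / (1 + exp(−a(θ − b)))
Exponent: 1.15 × (-0.08 − (-1.60)) = 1.7480
1/(1 + e^{-1.7480}) = 0.8517
P(incorrect) = 1 − 0.8517 = 0.1483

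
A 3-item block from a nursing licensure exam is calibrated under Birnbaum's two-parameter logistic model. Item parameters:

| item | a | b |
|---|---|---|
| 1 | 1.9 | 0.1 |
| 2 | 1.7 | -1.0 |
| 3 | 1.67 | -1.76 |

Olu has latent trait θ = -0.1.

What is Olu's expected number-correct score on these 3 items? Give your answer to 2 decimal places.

2.17

P(θ) = 1 / (1 + exp(−a(θ − b)))
P_1 = 1/(1+e^{0.3800}) = 0.4061
P_2 = 1/(1+e^{-1.5300}) = 0.8220
P_3 = 1/(1+e^{-2.7722}) = 0.9412
E[score] = 0.4061 + 0.8220 + 0.9412 = 2.1693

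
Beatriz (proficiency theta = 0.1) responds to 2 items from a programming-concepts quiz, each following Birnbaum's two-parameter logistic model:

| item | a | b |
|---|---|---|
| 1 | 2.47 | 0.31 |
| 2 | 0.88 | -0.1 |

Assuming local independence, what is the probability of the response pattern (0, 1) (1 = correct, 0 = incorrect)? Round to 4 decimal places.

P(theta) = 1 / (1 + exp(−a(theta − b)))
P_1 = 1/(1+e^{0.5187}) = 0.3732
P_2 = 1/(1+e^{-0.1760}) = 0.5439
L = (1−P_1) × P_2 = 0.6268 × 0.5439 = 0.34093

0.3409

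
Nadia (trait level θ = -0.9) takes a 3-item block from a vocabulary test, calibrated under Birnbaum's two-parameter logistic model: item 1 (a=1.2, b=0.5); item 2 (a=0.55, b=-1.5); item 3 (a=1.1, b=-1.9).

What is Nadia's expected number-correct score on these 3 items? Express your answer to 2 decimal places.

P(θ) = 1 / (1 + exp(−a(θ − b)))
P_1 = 1/(1+e^{1.6800}) = 0.1571
P_2 = 1/(1+e^{-0.3300}) = 0.5818
P_3 = 1/(1+e^{-1.1000}) = 0.7503
E[score] = 0.1571 + 0.5818 + 0.7503 = 1.4891

1.49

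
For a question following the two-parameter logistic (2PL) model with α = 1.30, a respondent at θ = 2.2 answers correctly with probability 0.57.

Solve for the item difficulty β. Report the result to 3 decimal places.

P(θ) = 1 / (1 + exp(−α(θ − β)))
logit(0.57) = ln(0.57/0.43) = 0.2819
β = θ − logit/(α) = 2.2 − 0.2819/1.3000 = 1.9832

1.983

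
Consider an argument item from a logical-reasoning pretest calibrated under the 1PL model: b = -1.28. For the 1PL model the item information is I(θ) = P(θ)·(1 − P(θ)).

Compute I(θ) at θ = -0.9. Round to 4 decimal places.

P = 1/(1+e^{-0.3800}) = 0.5939
P(1−P) = 0.5939 × 0.4061 = 0.2412
I = P(1−P) = 0.24119

0.2412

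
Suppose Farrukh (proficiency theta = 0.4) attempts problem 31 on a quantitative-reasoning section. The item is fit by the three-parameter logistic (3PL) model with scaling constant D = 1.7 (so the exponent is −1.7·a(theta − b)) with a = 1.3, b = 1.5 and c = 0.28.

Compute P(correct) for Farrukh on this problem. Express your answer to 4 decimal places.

P(theta) = c + (1 − c) · 1 / (1 + exp(−D·a(theta − b)))
Exponent: 1.7 × 1.3 × (0.4 − 1.5) = -2.4310
1/(1 + e^{2.4310}) = 0.0808
P = 0.28 + 0.72 × 0.0808 = 0.3382

0.3382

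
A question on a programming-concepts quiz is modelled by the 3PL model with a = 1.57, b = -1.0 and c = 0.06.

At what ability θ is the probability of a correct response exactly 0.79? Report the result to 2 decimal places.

P(θ) = c + (1 − c) · 1 / (1 + exp(−a(θ − b)))
Remove guessing floor: (0.79 − 0.06)/(1 − 0.06) = 0.7766
logit = ln(0.7766/0.2234) = 1.2459
θ = b + logit/(a) = -1.0 + 1.2459/1.5700 = -0.2064

-0.21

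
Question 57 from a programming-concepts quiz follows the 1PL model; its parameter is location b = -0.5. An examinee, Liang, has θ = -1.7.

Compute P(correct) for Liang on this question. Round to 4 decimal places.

0.2315

P(θ) = 1 / (1 + exp(−(θ − b)))
Exponent: (-1.7 − (-0.5)) = -1.2000
1/(1 + e^{1.2000}) = 0.2315
P = 0.2315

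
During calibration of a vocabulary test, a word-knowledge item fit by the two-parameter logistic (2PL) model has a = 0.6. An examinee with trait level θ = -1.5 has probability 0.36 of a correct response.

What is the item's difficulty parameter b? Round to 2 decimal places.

-0.54

P(θ) = 1 / (1 + exp(−a(θ − b)))
logit(0.36) = ln(0.36/0.64) = -0.5754
b = θ − logit/(a) = -1.5 − (-0.5754)/0.6000 = -0.5411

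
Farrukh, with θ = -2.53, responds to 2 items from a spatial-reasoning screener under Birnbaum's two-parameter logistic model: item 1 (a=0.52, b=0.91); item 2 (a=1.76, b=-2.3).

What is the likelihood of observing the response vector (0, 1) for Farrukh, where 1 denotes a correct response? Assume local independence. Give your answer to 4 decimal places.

0.3428

P(θ) = 1 / (1 + exp(−a(θ − b)))
P_1 = 1/(1+e^{1.7888}) = 0.1432
P_2 = 1/(1+e^{0.4048}) = 0.4002
L = (1−P_1) × P_2 = 0.8568 × 0.4002 = 0.34285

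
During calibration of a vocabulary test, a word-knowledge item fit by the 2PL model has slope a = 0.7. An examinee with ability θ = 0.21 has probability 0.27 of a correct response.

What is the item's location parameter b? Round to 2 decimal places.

P(θ) = 1 / (1 + exp(−a(θ − b)))
logit(0.27) = ln(0.27/0.73) = -0.9946
b = θ − logit/(a) = 0.21 − (-0.9946)/0.7000 = 1.6309

1.63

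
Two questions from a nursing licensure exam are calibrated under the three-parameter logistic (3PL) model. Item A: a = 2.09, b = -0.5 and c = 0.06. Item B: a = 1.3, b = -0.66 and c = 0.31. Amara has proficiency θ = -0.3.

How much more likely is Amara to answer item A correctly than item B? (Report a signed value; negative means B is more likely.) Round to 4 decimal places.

P(θ) = c + (1 − c) · 1 / (1 + exp(−a(θ − b)))
P_A = 0.6268
P_B = 0.7343
P_A − P_B = -0.1075

-0.1075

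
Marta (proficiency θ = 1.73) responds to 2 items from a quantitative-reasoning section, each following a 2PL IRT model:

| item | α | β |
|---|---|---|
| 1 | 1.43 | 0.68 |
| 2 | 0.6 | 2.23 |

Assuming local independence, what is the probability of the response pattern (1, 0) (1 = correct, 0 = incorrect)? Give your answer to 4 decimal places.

P(θ) = 1 / (1 + exp(−α(θ − β)))
P_1 = 1/(1+e^{-1.5015}) = 0.8178
P_2 = 1/(1+e^{0.3000}) = 0.4256
L = P_1 × (1−P_2) = 0.8178 × 0.5744 = 0.46978

0.4698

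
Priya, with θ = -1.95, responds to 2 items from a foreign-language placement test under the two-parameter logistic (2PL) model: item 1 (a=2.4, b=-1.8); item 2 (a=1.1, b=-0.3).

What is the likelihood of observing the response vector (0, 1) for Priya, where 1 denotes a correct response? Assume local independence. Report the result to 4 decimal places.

0.0825

P(θ) = 1 / (1 + exp(−a(θ − b)))
P_1 = 1/(1+e^{0.3600}) = 0.4110
P_2 = 1/(1+e^{1.8150}) = 0.1400
L = (1−P_1) × P_2 = 0.5890 × 0.1400 = 0.08249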